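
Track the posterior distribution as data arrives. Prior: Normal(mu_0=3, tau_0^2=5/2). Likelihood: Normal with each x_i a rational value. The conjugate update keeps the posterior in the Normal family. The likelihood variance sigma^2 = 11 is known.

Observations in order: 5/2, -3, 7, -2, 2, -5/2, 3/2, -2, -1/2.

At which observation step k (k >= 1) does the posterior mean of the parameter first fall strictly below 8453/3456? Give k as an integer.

k = 2

obs 1: x=5/2 → posterior Normal(157/54, 55/27)
obs 2: x=-3 → posterior Normal(127/64, 55/32)
obs 3: x=7 → posterior Normal(197/74, 55/37)
obs 4: x=-2 → posterior Normal(59/28, 55/42)
obs 5: x=2 → posterior Normal(197/94, 55/47)
obs 6: x=-5/2 → posterior Normal(43/26, 55/52)
obs 7: x=3/2 → posterior Normal(187/114, 55/57)
obs 8: x=-2 → posterior Normal(167/124, 55/62)
obs 9: x=-1/2 → posterior Normal(81/67, 55/67)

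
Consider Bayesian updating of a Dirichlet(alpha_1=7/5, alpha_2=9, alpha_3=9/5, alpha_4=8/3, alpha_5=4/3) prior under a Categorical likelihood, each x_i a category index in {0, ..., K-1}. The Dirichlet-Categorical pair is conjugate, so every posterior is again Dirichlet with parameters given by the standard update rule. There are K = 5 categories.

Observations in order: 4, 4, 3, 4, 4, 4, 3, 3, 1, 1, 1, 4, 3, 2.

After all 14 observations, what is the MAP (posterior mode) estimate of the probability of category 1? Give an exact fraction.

55/126

obs 1: x=4 → posterior Dirichlet(7/5, 9, 9/5, 8/3, 7/3)
obs 2: x=4 → posterior Dirichlet(7/5, 9, 9/5, 8/3, 10/3)
obs 3: x=3 → posterior Dirichlet(7/5, 9, 9/5, 11/3, 10/3)
obs 4: x=4 → posterior Dirichlet(7/5, 9, 9/5, 11/3, 13/3)
obs 5: x=4 → posterior Dirichlet(7/5, 9, 9/5, 11/3, 16/3)
obs 6: x=4 → posterior Dirichlet(7/5, 9, 9/5, 11/3, 19/3)
obs 7: x=3 → posterior Dirichlet(7/5, 9, 9/5, 14/3, 19/3)
obs 8: x=3 → posterior Dirichlet(7/5, 9, 9/5, 17/3, 19/3)
obs 9: x=1 → posterior Dirichlet(7/5, 10, 9/5, 17/3, 19/3)
obs 10: x=1 → posterior Dirichlet(7/5, 11, 9/5, 17/3, 19/3)
obs 11: x=1 → posterior Dirichlet(7/5, 12, 9/5, 17/3, 19/3)
obs 12: x=4 → posterior Dirichlet(7/5, 12, 9/5, 17/3, 22/3)
obs 13: x=3 → posterior Dirichlet(7/5, 12, 9/5, 20/3, 22/3)
obs 14: x=2 → posterior Dirichlet(7/5, 12, 14/5, 20/3, 22/3)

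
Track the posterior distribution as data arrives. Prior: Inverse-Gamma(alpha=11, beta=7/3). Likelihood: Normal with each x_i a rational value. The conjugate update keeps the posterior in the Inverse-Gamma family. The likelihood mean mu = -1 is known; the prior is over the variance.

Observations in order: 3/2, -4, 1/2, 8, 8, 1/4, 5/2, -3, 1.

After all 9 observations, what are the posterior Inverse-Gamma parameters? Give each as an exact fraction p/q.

obs 1: x=3/2 → posterior Inverse-Gamma(23/2, 131/24)
obs 2: x=-4 → posterior Inverse-Gamma(12, 239/24)
obs 3: x=1/2 → posterior Inverse-Gamma(25/2, 133/12)
obs 4: x=8 → posterior Inverse-Gamma(13, 619/12)
obs 5: x=8 → posterior Inverse-Gamma(27/2, 1105/12)
obs 6: x=1/4 → posterior Inverse-Gamma(14, 8915/96)
obs 7: x=5/2 → posterior Inverse-Gamma(29/2, 9503/96)
obs 8: x=-3 → posterior Inverse-Gamma(15, 9695/96)
obs 9: x=1 → posterior Inverse-Gamma(31/2, 9887/96)

alpha=31/2, beta=9887/96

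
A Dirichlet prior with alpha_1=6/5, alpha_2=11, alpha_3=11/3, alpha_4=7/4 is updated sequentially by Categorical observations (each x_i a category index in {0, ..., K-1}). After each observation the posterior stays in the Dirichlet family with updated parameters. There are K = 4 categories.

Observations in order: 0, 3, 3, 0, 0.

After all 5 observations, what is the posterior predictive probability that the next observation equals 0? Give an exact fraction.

252/1357

obs 1: x=0 → posterior Dirichlet(11/5, 11, 11/3, 7/4)
obs 2: x=3 → posterior Dirichlet(11/5, 11, 11/3, 11/4)
obs 3: x=3 → posterior Dirichlet(11/5, 11, 11/3, 15/4)
obs 4: x=0 → posterior Dirichlet(16/5, 11, 11/3, 15/4)
obs 5: x=0 → posterior Dirichlet(21/5, 11, 11/3, 15/4)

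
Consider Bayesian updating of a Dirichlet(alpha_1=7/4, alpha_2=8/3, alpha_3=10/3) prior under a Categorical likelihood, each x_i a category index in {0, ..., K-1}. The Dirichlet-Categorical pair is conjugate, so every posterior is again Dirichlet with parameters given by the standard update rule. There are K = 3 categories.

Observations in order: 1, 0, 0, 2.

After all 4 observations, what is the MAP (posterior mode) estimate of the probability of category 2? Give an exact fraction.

8/21

obs 1: x=1 → posterior Dirichlet(7/4, 11/3, 10/3)
obs 2: x=0 → posterior Dirichlet(11/4, 11/3, 10/3)
obs 3: x=0 → posterior Dirichlet(15/4, 11/3, 10/3)
obs 4: x=2 → posterior Dirichlet(15/4, 11/3, 13/3)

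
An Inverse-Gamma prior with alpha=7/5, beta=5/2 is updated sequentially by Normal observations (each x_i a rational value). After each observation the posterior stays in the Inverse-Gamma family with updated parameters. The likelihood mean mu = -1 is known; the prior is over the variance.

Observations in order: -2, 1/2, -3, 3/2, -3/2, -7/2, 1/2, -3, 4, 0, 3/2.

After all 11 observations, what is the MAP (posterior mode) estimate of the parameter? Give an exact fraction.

635/158

obs 1: x=-2 → posterior Inverse-Gamma(19/10, 3)
obs 2: x=1/2 → posterior Inverse-Gamma(12/5, 33/8)
obs 3: x=-3 → posterior Inverse-Gamma(29/10, 49/8)
obs 4: x=3/2 → posterior Inverse-Gamma(17/5, 37/4)
obs 5: x=-3/2 → posterior Inverse-Gamma(39/10, 75/8)
obs 6: x=-7/2 → posterior Inverse-Gamma(22/5, 25/2)
obs 7: x=1/2 → posterior Inverse-Gamma(49/10, 109/8)
obs 8: x=-3 → posterior Inverse-Gamma(27/5, 125/8)
obs 9: x=4 → posterior Inverse-Gamma(59/10, 225/8)
obs 10: x=0 → posterior Inverse-Gamma(32/5, 229/8)
obs 11: x=3/2 → posterior Inverse-Gamma(69/10, 127/4)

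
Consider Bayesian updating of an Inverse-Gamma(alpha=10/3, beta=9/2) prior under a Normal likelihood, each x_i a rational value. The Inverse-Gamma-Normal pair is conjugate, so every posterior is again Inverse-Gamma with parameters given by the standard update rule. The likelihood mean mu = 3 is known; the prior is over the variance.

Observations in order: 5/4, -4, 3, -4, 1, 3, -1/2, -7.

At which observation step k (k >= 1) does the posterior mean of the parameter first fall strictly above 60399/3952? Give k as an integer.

obs 1: x=5/4 → posterior Inverse-Gamma(23/6, 193/32)
obs 2: x=-4 → posterior Inverse-Gamma(13/3, 977/32)
obs 3: x=3 → posterior Inverse-Gamma(29/6, 977/32)
obs 4: x=-4 → posterior Inverse-Gamma(16/3, 1761/32)
obs 5: x=1 → posterior Inverse-Gamma(35/6, 1825/32)
obs 6: x=3 → posterior Inverse-Gamma(19/3, 1825/32)
obs 7: x=-1/2 → posterior Inverse-Gamma(41/6, 2021/32)
obs 8: x=-7 → posterior Inverse-Gamma(22/3, 3621/32)

k = 8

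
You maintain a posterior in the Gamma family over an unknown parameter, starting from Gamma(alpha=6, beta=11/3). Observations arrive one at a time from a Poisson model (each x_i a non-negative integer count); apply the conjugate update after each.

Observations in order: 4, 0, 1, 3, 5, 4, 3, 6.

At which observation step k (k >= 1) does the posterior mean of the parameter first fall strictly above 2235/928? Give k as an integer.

k = 7

obs 1: x=4 → posterior Gamma(10, 14/3)
obs 2: x=0 → posterior Gamma(10, 17/3)
obs 3: x=1 → posterior Gamma(11, 20/3)
obs 4: x=3 → posterior Gamma(14, 23/3)
obs 5: x=5 → posterior Gamma(19, 26/3)
obs 6: x=4 → posterior Gamma(23, 29/3)
obs 7: x=3 → posterior Gamma(26, 32/3)
obs 8: x=6 → posterior Gamma(32, 35/3)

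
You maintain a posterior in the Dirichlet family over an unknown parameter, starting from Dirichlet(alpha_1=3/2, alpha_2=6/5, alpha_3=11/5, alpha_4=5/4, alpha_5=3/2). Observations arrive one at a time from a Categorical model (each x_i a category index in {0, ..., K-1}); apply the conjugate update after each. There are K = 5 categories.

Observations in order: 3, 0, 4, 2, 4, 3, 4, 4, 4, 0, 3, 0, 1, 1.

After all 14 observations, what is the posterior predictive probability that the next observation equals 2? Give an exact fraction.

obs 1: x=3 → posterior Dirichlet(3/2, 6/5, 11/5, 9/4, 3/2)
obs 2: x=0 → posterior Dirichlet(5/2, 6/5, 11/5, 9/4, 3/2)
obs 3: x=4 → posterior Dirichlet(5/2, 6/5, 11/5, 9/4, 5/2)
obs 4: x=2 → posterior Dirichlet(5/2, 6/5, 16/5, 9/4, 5/2)
obs 5: x=4 → posterior Dirichlet(5/2, 6/5, 16/5, 9/4, 7/2)
obs 6: x=3 → posterior Dirichlet(5/2, 6/5, 16/5, 13/4, 7/2)
obs 7: x=4 → posterior Dirichlet(5/2, 6/5, 16/5, 13/4, 9/2)
obs 8: x=4 → posterior Dirichlet(5/2, 6/5, 16/5, 13/4, 11/2)
obs 9: x=4 → posterior Dirichlet(5/2, 6/5, 16/5, 13/4, 13/2)
obs 10: x=0 → posterior Dirichlet(7/2, 6/5, 16/5, 13/4, 13/2)
obs 11: x=3 → posterior Dirichlet(7/2, 6/5, 16/5, 17/4, 13/2)
obs 12: x=0 → posterior Dirichlet(9/2, 6/5, 16/5, 17/4, 13/2)
obs 13: x=1 → posterior Dirichlet(9/2, 11/5, 16/5, 17/4, 13/2)
obs 14: x=1 → posterior Dirichlet(9/2, 16/5, 16/5, 17/4, 13/2)

64/433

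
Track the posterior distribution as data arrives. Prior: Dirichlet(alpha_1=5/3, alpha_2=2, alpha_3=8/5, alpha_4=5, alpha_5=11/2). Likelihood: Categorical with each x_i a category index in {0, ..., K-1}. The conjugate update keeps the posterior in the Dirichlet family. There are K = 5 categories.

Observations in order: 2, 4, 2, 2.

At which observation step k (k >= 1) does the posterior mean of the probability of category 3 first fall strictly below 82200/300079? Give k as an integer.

k = 3

obs 1: x=2 → posterior Dirichlet(5/3, 2, 13/5, 5, 11/2)
obs 2: x=4 → posterior Dirichlet(5/3, 2, 13/5, 5, 13/2)
obs 3: x=2 → posterior Dirichlet(5/3, 2, 18/5, 5, 13/2)
obs 4: x=2 → posterior Dirichlet(5/3, 2, 23/5, 5, 13/2)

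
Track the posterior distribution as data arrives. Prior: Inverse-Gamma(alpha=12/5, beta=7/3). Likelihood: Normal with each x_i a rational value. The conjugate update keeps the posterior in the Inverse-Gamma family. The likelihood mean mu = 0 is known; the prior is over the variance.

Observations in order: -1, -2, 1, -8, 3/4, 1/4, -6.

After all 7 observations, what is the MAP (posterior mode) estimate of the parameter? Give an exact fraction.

obs 1: x=-1 → posterior Inverse-Gamma(29/10, 17/6)
obs 2: x=-2 → posterior Inverse-Gamma(17/5, 29/6)
obs 3: x=1 → posterior Inverse-Gamma(39/10, 16/3)
obs 4: x=-8 → posterior Inverse-Gamma(22/5, 112/3)
obs 5: x=3/4 → posterior Inverse-Gamma(49/10, 3611/96)
obs 6: x=1/4 → posterior Inverse-Gamma(27/5, 1807/48)
obs 7: x=-6 → posterior Inverse-Gamma(59/10, 2671/48)

13355/1656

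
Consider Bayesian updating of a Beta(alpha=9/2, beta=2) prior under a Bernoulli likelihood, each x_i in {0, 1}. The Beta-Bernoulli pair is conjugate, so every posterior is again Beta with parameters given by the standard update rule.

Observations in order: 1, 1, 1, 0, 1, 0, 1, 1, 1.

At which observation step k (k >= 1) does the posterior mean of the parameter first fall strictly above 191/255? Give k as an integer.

k = 2

obs 1: x=1 → posterior Beta(11/2, 2)
obs 2: x=1 → posterior Beta(13/2, 2)
obs 3: x=1 → posterior Beta(15/2, 2)
obs 4: x=0 → posterior Beta(15/2, 3)
obs 5: x=1 → posterior Beta(17/2, 3)
obs 6: x=0 → posterior Beta(17/2, 4)
obs 7: x=1 → posterior Beta(19/2, 4)
obs 8: x=1 → posterior Beta(21/2, 4)
obs 9: x=1 → posterior Beta(23/2, 4)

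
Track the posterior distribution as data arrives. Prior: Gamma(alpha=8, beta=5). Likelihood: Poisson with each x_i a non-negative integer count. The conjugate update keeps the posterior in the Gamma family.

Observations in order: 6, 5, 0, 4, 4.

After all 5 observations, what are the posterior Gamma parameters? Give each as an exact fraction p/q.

alpha=27, beta=10

obs 1: x=6 → posterior Gamma(14, 6)
obs 2: x=5 → posterior Gamma(19, 7)
obs 3: x=0 → posterior Gamma(19, 8)
obs 4: x=4 → posterior Gamma(23, 9)
obs 5: x=4 → posterior Gamma(27, 10)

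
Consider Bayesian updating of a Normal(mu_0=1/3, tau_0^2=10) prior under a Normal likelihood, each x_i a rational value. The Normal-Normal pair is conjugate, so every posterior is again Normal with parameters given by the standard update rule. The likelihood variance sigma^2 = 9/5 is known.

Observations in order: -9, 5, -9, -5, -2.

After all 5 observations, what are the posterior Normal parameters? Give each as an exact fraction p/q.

obs 1: x=-9 → posterior Normal(-447/59, 90/59)
obs 2: x=5 → posterior Normal(-197/109, 90/109)
obs 3: x=-9 → posterior Normal(-647/159, 30/53)
obs 4: x=-5 → posterior Normal(-897/209, 90/209)
obs 5: x=-2 → posterior Normal(-997/259, 90/259)

mu_0=-997/259, tau_0^2=90/259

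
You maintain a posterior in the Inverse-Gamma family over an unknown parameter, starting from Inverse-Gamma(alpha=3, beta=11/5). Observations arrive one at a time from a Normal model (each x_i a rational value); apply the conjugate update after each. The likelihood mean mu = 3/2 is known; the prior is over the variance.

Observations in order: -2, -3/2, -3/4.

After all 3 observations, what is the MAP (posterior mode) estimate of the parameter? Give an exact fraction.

obs 1: x=-2 → posterior Inverse-Gamma(7/2, 333/40)
obs 2: x=-3/2 → posterior Inverse-Gamma(4, 513/40)
obs 3: x=-3/4 → posterior Inverse-Gamma(9/2, 2457/160)

2457/880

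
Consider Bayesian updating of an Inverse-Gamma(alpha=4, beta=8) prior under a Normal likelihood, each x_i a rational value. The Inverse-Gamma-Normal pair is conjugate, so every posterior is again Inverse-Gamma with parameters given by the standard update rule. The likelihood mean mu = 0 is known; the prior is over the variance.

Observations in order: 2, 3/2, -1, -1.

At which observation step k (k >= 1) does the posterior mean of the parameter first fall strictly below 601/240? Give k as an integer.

k = 4

obs 1: x=2 → posterior Inverse-Gamma(9/2, 10)
obs 2: x=3/2 → posterior Inverse-Gamma(5, 89/8)
obs 3: x=-1 → posterior Inverse-Gamma(11/2, 93/8)
obs 4: x=-1 → posterior Inverse-Gamma(6, 97/8)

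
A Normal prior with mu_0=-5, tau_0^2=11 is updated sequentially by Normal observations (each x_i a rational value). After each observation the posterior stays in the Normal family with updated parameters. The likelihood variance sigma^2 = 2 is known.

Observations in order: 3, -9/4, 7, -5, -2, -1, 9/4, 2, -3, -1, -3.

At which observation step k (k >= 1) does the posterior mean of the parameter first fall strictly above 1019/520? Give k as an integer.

k = 3

obs 1: x=3 → posterior Normal(23/13, 22/13)
obs 2: x=-9/4 → posterior Normal(-7/96, 11/12)
obs 3: x=7 → posterior Normal(43/20, 22/35)
obs 4: x=-5 → posterior Normal(81/184, 11/23)
obs 5: x=-2 → posterior Normal(-7/228, 22/57)
obs 6: x=-1 → posterior Normal(-3/16, 11/34)
obs 7: x=9/4 → posterior Normal(12/79, 22/79)
obs 8: x=2 → posterior Normal(17/45, 11/45)
obs 9: x=-3 → posterior Normal(1/101, 22/101)
obs 10: x=-1 → posterior Normal(-5/56, 11/56)
obs 11: x=-3 → posterior Normal(-43/123, 22/123)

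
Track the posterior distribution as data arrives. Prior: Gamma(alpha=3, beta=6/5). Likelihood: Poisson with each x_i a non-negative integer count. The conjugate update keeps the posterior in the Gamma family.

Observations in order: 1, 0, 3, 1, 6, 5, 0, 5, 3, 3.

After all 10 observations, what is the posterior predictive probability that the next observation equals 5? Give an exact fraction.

obs 1: x=1 → posterior Gamma(4, 11/5)
obs 2: x=0 → posterior Gamma(4, 16/5)
obs 3: x=3 → posterior Gamma(7, 21/5)
obs 4: x=1 → posterior Gamma(8, 26/5)
obs 5: x=6 → posterior Gamma(14, 31/5)
obs 6: x=5 → posterior Gamma(19, 36/5)
obs 7: x=0 → posterior Gamma(19, 41/5)
obs 8: x=5 → posterior Gamma(24, 46/5)
obs 9: x=3 → posterior Gamma(27, 51/5)
obs 10: x=3 → posterior Gamma(30, 56/5)

24262490011973514987167317762676406080258360813353225420800000/306580286249339590556181770635869764259023245764469206004664101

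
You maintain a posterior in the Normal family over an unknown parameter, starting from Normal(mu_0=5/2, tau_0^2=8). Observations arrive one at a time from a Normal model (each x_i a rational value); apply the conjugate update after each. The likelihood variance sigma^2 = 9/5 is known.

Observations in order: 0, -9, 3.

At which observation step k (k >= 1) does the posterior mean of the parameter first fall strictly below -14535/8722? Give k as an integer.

obs 1: x=0 → posterior Normal(45/98, 72/49)
obs 2: x=-9 → posterior Normal(-675/178, 72/89)
obs 3: x=3 → posterior Normal(-145/86, 24/43)

k = 2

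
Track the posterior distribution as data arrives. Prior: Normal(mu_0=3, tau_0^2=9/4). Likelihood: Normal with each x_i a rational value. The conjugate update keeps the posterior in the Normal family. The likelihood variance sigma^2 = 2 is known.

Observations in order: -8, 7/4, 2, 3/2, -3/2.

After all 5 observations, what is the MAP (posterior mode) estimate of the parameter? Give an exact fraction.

-57/212

obs 1: x=-8 → posterior Normal(-48/17, 18/17)
obs 2: x=7/4 → posterior Normal(-129/104, 9/13)
obs 3: x=2 → posterior Normal(-57/140, 18/35)
obs 4: x=3/2 → posterior Normal(-3/176, 9/22)
obs 5: x=-3/2 → posterior Normal(-57/212, 18/53)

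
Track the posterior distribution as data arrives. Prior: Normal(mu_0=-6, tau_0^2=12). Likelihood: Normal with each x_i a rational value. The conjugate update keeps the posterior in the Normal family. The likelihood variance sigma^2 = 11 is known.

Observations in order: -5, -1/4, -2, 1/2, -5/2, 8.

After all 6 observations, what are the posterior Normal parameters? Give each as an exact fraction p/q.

obs 1: x=-5 → posterior Normal(-126/23, 132/23)
obs 2: x=-1/4 → posterior Normal(-129/35, 132/35)
obs 3: x=-2 → posterior Normal(-153/47, 132/47)
obs 4: x=1/2 → posterior Normal(-147/59, 132/59)
obs 5: x=-5/2 → posterior Normal(-177/71, 132/71)
obs 6: x=8 → posterior Normal(-81/83, 132/83)

mu_0=-81/83, tau_0^2=132/83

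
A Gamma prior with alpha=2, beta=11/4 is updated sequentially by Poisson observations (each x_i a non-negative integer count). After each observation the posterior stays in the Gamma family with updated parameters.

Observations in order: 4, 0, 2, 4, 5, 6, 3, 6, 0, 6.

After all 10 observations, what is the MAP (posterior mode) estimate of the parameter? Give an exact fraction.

obs 1: x=4 → posterior Gamma(6, 15/4)
obs 2: x=0 → posterior Gamma(6, 19/4)
obs 3: x=2 → posterior Gamma(8, 23/4)
obs 4: x=4 → posterior Gamma(12, 27/4)
obs 5: x=5 → posterior Gamma(17, 31/4)
obs 6: x=6 → posterior Gamma(23, 35/4)
obs 7: x=3 → posterior Gamma(26, 39/4)
obs 8: x=6 → posterior Gamma(32, 43/4)
obs 9: x=0 → posterior Gamma(32, 47/4)
obs 10: x=6 → posterior Gamma(38, 51/4)

148/51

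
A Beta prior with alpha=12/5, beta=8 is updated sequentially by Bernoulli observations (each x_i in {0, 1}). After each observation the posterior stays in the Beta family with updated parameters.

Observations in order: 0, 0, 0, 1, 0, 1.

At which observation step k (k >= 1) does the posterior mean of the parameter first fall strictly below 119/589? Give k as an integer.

obs 1: x=0 → posterior Beta(12/5, 9)
obs 2: x=0 → posterior Beta(12/5, 10)
obs 3: x=0 → posterior Beta(12/5, 11)
obs 4: x=1 → posterior Beta(17/5, 11)
obs 5: x=0 → posterior Beta(17/5, 12)
obs 6: x=1 → posterior Beta(22/5, 12)

k = 2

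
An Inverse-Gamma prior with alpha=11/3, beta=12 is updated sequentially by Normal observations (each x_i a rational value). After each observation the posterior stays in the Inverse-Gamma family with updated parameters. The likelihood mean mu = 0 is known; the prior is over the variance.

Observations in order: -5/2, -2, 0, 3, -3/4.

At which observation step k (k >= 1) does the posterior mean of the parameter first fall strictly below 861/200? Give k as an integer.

obs 1: x=-5/2 → posterior Inverse-Gamma(25/6, 121/8)
obs 2: x=-2 → posterior Inverse-Gamma(14/3, 137/8)
obs 3: x=0 → posterior Inverse-Gamma(31/6, 137/8)
obs 4: x=3 → posterior Inverse-Gamma(17/3, 173/8)
obs 5: x=-3/4 → posterior Inverse-Gamma(37/6, 701/32)

k = 3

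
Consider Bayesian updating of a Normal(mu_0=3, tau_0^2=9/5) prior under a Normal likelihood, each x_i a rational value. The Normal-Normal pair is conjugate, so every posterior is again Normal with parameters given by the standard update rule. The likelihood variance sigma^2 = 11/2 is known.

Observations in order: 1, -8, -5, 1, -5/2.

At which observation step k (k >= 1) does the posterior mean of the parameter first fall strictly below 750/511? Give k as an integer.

obs 1: x=1 → posterior Normal(183/73, 99/73)
obs 2: x=-8 → posterior Normal(3/7, 99/91)
obs 3: x=-5 → posterior Normal(-51/109, 99/109)
obs 4: x=1 → posterior Normal(-33/127, 99/127)
obs 5: x=-5/2 → posterior Normal(-78/145, 99/145)

k = 2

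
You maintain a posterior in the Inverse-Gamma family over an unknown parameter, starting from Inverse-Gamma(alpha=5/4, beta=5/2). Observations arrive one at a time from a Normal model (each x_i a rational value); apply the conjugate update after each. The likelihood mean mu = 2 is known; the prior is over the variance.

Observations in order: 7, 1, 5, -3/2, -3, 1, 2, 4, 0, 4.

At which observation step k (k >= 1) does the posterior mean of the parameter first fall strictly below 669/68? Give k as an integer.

k = 8

obs 1: x=7 → posterior Inverse-Gamma(7/4, 15)
obs 2: x=1 → posterior Inverse-Gamma(9/4, 31/2)
obs 3: x=5 → posterior Inverse-Gamma(11/4, 20)
obs 4: x=-3/2 → posterior Inverse-Gamma(13/4, 209/8)
obs 5: x=-3 → posterior Inverse-Gamma(15/4, 309/8)
obs 6: x=1 → posterior Inverse-Gamma(17/4, 313/8)
obs 7: x=2 → posterior Inverse-Gamma(19/4, 313/8)
obs 8: x=4 → posterior Inverse-Gamma(21/4, 329/8)
obs 9: x=0 → posterior Inverse-Gamma(23/4, 345/8)
obs 10: x=4 → posterior Inverse-Gamma(25/4, 361/8)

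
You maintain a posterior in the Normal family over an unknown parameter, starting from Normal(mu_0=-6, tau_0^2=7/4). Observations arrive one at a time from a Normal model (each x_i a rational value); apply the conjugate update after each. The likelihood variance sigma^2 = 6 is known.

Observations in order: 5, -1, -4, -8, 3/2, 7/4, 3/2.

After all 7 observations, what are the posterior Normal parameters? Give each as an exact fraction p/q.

obs 1: x=5 → posterior Normal(-109/31, 42/31)
obs 2: x=-1 → posterior Normal(-58/19, 21/19)
obs 3: x=-4 → posterior Normal(-16/5, 14/15)
obs 4: x=-8 → posterior Normal(-50/13, 21/26)
obs 5: x=3/2 → posterior Normal(-379/118, 42/59)
obs 6: x=7/4 → posterior Normal(-709/264, 7/11)
obs 7: x=3/2 → posterior Normal(-667/292, 42/73)

mu_0=-667/292, tau_0^2=42/73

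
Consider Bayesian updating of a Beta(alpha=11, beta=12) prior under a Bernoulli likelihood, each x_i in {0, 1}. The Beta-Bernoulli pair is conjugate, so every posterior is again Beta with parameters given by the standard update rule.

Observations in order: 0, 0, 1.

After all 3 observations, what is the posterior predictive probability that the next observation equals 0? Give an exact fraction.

obs 1: x=0 → posterior Beta(11, 13)
obs 2: x=0 → posterior Beta(11, 14)
obs 3: x=1 → posterior Beta(12, 14)

7/13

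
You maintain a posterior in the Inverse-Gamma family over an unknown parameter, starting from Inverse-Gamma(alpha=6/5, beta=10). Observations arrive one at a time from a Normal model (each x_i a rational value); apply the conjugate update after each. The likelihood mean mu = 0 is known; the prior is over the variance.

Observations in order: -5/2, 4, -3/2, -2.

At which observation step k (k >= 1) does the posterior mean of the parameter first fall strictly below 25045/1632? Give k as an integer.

k = 3

obs 1: x=-5/2 → posterior Inverse-Gamma(17/10, 105/8)
obs 2: x=4 → posterior Inverse-Gamma(11/5, 169/8)
obs 3: x=-3/2 → posterior Inverse-Gamma(27/10, 89/4)
obs 4: x=-2 → posterior Inverse-Gamma(16/5, 97/4)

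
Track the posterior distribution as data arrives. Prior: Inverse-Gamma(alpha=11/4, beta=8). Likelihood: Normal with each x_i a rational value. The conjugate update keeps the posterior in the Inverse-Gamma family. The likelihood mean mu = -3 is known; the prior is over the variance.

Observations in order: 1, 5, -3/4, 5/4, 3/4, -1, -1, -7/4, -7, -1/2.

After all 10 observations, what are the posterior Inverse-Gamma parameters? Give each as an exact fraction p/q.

obs 1: x=1 → posterior Inverse-Gamma(13/4, 16)
obs 2: x=5 → posterior Inverse-Gamma(15/4, 48)
obs 3: x=-3/4 → posterior Inverse-Gamma(17/4, 1617/32)
obs 4: x=5/4 → posterior Inverse-Gamma(19/4, 953/16)
obs 5: x=3/4 → posterior Inverse-Gamma(21/4, 2131/32)
obs 6: x=-1 → posterior Inverse-Gamma(23/4, 2195/32)
obs 7: x=-1 → posterior Inverse-Gamma(25/4, 2259/32)
obs 8: x=-7/4 → posterior Inverse-Gamma(27/4, 571/8)
obs 9: x=-7 → posterior Inverse-Gamma(29/4, 635/8)
obs 10: x=-1/2 → posterior Inverse-Gamma(31/4, 165/2)

alpha=31/4, beta=165/2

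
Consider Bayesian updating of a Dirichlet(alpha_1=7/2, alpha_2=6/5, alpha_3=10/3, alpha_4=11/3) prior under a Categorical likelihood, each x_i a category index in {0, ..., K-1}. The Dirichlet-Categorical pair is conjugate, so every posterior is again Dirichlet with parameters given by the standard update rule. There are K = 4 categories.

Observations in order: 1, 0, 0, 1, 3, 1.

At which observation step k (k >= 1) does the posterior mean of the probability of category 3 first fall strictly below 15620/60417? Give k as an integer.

obs 1: x=1 → posterior Dirichlet(7/2, 11/5, 10/3, 11/3)
obs 2: x=0 → posterior Dirichlet(9/2, 11/5, 10/3, 11/3)
obs 3: x=0 → posterior Dirichlet(11/2, 11/5, 10/3, 11/3)
obs 4: x=1 → posterior Dirichlet(11/2, 16/5, 10/3, 11/3)
obs 5: x=3 → posterior Dirichlet(11/2, 16/5, 10/3, 14/3)
obs 6: x=1 → posterior Dirichlet(11/2, 21/5, 10/3, 14/3)

k = 3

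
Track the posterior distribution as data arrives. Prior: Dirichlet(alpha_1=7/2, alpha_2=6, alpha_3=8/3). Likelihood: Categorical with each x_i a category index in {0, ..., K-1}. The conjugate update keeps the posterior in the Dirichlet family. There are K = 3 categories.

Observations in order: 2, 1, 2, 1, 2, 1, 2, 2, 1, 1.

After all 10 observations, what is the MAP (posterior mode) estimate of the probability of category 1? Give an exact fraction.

obs 1: x=2 → posterior Dirichlet(7/2, 6, 11/3)
obs 2: x=1 → posterior Dirichlet(7/2, 7, 11/3)
obs 3: x=2 → posterior Dirichlet(7/2, 7, 14/3)
obs 4: x=1 → posterior Dirichlet(7/2, 8, 14/3)
obs 5: x=2 → posterior Dirichlet(7/2, 8, 17/3)
obs 6: x=1 → posterior Dirichlet(7/2, 9, 17/3)
obs 7: x=2 → posterior Dirichlet(7/2, 9, 20/3)
obs 8: x=2 → posterior Dirichlet(7/2, 9, 23/3)
obs 9: x=1 → posterior Dirichlet(7/2, 10, 23/3)
obs 10: x=1 → posterior Dirichlet(7/2, 11, 23/3)

12/23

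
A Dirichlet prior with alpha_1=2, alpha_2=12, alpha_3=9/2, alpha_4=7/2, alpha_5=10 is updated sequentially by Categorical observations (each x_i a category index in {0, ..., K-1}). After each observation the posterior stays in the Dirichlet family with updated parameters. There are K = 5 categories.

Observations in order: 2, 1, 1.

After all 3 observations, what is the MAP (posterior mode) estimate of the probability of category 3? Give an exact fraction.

1/12

obs 1: x=2 → posterior Dirichlet(2, 12, 11/2, 7/2, 10)
obs 2: x=1 → posterior Dirichlet(2, 13, 11/2, 7/2, 10)
obs 3: x=1 → posterior Dirichlet(2, 14, 11/2, 7/2, 10)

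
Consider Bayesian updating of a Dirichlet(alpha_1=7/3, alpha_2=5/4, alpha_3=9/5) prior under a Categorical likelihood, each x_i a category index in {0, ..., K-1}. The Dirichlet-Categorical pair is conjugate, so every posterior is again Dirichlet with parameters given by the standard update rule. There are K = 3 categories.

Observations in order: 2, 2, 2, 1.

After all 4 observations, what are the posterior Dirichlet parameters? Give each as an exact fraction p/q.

obs 1: x=2 → posterior Dirichlet(7/3, 5/4, 14/5)
obs 2: x=2 → posterior Dirichlet(7/3, 5/4, 19/5)
obs 3: x=2 → posterior Dirichlet(7/3, 5/4, 24/5)
obs 4: x=1 → posterior Dirichlet(7/3, 9/4, 24/5)

alpha_1=7/3, alpha_2=9/4, alpha_3=24/5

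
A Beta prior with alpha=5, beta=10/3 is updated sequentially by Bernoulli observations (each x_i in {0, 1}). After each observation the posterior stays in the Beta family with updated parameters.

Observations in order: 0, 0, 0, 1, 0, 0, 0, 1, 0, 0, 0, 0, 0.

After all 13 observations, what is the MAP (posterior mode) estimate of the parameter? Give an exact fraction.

obs 1: x=0 → posterior Beta(5, 13/3)
obs 2: x=0 → posterior Beta(5, 16/3)
obs 3: x=0 → posterior Beta(5, 19/3)
obs 4: x=1 → posterior Beta(6, 19/3)
obs 5: x=0 → posterior Beta(6, 22/3)
obs 6: x=0 → posterior Beta(6, 25/3)
obs 7: x=0 → posterior Beta(6, 28/3)
obs 8: x=1 → posterior Beta(7, 28/3)
obs 9: x=0 → posterior Beta(7, 31/3)
obs 10: x=0 → posterior Beta(7, 34/3)
obs 11: x=0 → posterior Beta(7, 37/3)
obs 12: x=0 → posterior Beta(7, 40/3)
obs 13: x=0 → posterior Beta(7, 43/3)

9/29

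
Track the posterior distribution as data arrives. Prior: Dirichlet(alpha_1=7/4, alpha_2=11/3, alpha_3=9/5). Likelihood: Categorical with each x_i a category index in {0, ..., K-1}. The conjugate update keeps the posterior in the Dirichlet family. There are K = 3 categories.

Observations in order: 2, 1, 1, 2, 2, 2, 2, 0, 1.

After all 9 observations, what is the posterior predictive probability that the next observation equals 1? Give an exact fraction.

obs 1: x=2 → posterior Dirichlet(7/4, 11/3, 14/5)
obs 2: x=1 → posterior Dirichlet(7/4, 14/3, 14/5)
obs 3: x=1 → posterior Dirichlet(7/4, 17/3, 14/5)
obs 4: x=2 → posterior Dirichlet(7/4, 17/3, 19/5)
obs 5: x=2 → posterior Dirichlet(7/4, 17/3, 24/5)
obs 6: x=2 → posterior Dirichlet(7/4, 17/3, 29/5)
obs 7: x=2 → posterior Dirichlet(7/4, 17/3, 34/5)
obs 8: x=0 → posterior Dirichlet(11/4, 17/3, 34/5)
obs 9: x=1 → posterior Dirichlet(11/4, 20/3, 34/5)

400/973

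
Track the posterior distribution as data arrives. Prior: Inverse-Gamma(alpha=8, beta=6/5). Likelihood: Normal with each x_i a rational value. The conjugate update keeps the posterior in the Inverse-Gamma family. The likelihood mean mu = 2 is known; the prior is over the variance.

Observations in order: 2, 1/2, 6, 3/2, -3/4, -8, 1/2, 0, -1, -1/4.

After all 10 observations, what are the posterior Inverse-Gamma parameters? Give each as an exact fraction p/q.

obs 1: x=2 → posterior Inverse-Gamma(17/2, 6/5)
obs 2: x=1/2 → posterior Inverse-Gamma(9, 93/40)
obs 3: x=6 → posterior Inverse-Gamma(19/2, 413/40)
obs 4: x=3/2 → posterior Inverse-Gamma(10, 209/20)
obs 5: x=-3/4 → posterior Inverse-Gamma(21/2, 2277/160)
obs 6: x=-8 → posterior Inverse-Gamma(11, 10277/160)
obs 7: x=1/2 → posterior Inverse-Gamma(23/2, 10457/160)
obs 8: x=0 → posterior Inverse-Gamma(12, 10777/160)
obs 9: x=-1 → posterior Inverse-Gamma(25/2, 11497/160)
obs 10: x=-1/4 → posterior Inverse-Gamma(13, 5951/80)

alpha=13, beta=5951/80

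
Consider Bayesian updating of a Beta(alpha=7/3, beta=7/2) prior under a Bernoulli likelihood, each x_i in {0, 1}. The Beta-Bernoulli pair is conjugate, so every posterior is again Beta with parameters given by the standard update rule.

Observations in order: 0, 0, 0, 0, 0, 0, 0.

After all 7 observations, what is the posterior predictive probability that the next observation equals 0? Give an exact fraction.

obs 1: x=0 → posterior Beta(7/3, 9/2)
obs 2: x=0 → posterior Beta(7/3, 11/2)
obs 3: x=0 → posterior Beta(7/3, 13/2)
obs 4: x=0 → posterior Beta(7/3, 15/2)
obs 5: x=0 → posterior Beta(7/3, 17/2)
obs 6: x=0 → posterior Beta(7/3, 19/2)
obs 7: x=0 → posterior Beta(7/3, 21/2)

9/11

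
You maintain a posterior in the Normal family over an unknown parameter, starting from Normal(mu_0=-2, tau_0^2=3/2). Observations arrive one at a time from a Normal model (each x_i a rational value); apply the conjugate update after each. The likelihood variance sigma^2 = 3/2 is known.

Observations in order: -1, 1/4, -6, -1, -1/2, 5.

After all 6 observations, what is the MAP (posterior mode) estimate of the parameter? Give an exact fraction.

obs 1: x=-1 → posterior Normal(-3/2, 3/4)
obs 2: x=1/4 → posterior Normal(-11/12, 1/2)
obs 3: x=-6 → posterior Normal(-35/16, 3/8)
obs 4: x=-1 → posterior Normal(-39/20, 3/10)
obs 5: x=-1/2 → posterior Normal(-41/24, 1/4)
obs 6: x=5 → posterior Normal(-3/4, 3/14)

-3/4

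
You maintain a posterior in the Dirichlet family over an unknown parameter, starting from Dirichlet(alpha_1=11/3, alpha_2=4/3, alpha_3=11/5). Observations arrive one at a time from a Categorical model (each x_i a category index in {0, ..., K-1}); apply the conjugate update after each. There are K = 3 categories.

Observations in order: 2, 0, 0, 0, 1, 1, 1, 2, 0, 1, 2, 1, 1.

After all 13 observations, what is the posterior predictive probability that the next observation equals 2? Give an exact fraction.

obs 1: x=2 → posterior Dirichlet(11/3, 4/3, 16/5)
obs 2: x=0 → posterior Dirichlet(14/3, 4/3, 16/5)
obs 3: x=0 → posterior Dirichlet(17/3, 4/3, 16/5)
obs 4: x=0 → posterior Dirichlet(20/3, 4/3, 16/5)
obs 5: x=1 → posterior Dirichlet(20/3, 7/3, 16/5)
obs 6: x=1 → posterior Dirichlet(20/3, 10/3, 16/5)
obs 7: x=1 → posterior Dirichlet(20/3, 13/3, 16/5)
obs 8: x=2 → posterior Dirichlet(20/3, 13/3, 21/5)
obs 9: x=0 → posterior Dirichlet(23/3, 13/3, 21/5)
obs 10: x=1 → posterior Dirichlet(23/3, 16/3, 21/5)
obs 11: x=2 → posterior Dirichlet(23/3, 16/3, 26/5)
obs 12: x=1 → posterior Dirichlet(23/3, 19/3, 26/5)
obs 13: x=1 → posterior Dirichlet(23/3, 22/3, 26/5)

26/101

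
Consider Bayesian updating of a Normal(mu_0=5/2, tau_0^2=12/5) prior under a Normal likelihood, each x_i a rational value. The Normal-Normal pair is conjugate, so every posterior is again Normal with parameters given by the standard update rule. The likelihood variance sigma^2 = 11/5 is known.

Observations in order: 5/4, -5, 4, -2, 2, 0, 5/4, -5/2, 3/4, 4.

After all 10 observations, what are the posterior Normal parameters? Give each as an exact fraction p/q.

mu_0=145/262, tau_0^2=132/655

obs 1: x=5/4 → posterior Normal(85/46, 132/115)
obs 2: x=-5 → posterior Normal(-1/2, 132/175)
obs 3: x=4 → posterior Normal(61/94, 132/235)
obs 4: x=-2 → posterior Normal(13/118, 132/295)
obs 5: x=2 → posterior Normal(61/142, 132/355)
obs 6: x=0 → posterior Normal(61/166, 132/415)
obs 7: x=5/4 → posterior Normal(91/190, 132/475)
obs 8: x=-5/2 → posterior Normal(31/214, 132/535)
obs 9: x=3/4 → posterior Normal(7/34, 132/595)
obs 10: x=4 → posterior Normal(145/262, 132/655)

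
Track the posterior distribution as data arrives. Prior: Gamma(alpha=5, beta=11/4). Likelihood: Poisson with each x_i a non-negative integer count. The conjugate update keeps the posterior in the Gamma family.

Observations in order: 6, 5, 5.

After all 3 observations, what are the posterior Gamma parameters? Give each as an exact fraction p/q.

alpha=21, beta=23/4

obs 1: x=6 → posterior Gamma(11, 15/4)
obs 2: x=5 → posterior Gamma(16, 19/4)
obs 3: x=5 → posterior Gamma(21, 23/4)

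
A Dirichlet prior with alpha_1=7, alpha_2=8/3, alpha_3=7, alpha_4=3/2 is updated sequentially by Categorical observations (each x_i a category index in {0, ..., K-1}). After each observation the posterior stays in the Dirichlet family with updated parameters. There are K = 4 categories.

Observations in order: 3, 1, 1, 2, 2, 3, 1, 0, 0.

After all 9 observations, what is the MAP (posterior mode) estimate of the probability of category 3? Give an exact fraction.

obs 1: x=3 → posterior Dirichlet(7, 8/3, 7, 5/2)
obs 2: x=1 → posterior Dirichlet(7, 11/3, 7, 5/2)
obs 3: x=1 → posterior Dirichlet(7, 14/3, 7, 5/2)
obs 4: x=2 → posterior Dirichlet(7, 14/3, 8, 5/2)
obs 5: x=2 → posterior Dirichlet(7, 14/3, 9, 5/2)
obs 6: x=3 → posterior Dirichlet(7, 14/3, 9, 7/2)
obs 7: x=1 → posterior Dirichlet(7, 17/3, 9, 7/2)
obs 8: x=0 → posterior Dirichlet(8, 17/3, 9, 7/2)
obs 9: x=0 → posterior Dirichlet(9, 17/3, 9, 7/2)

15/139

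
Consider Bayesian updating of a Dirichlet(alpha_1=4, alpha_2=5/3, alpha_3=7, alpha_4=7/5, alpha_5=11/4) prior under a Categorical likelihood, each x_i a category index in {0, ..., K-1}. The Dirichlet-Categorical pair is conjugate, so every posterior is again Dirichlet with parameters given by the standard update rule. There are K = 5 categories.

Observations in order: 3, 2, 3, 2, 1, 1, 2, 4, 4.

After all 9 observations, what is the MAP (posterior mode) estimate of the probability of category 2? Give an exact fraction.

obs 1: x=3 → posterior Dirichlet(4, 5/3, 7, 12/5, 11/4)
obs 2: x=2 → posterior Dirichlet(4, 5/3, 8, 12/5, 11/4)
obs 3: x=3 → posterior Dirichlet(4, 5/3, 8, 17/5, 11/4)
obs 4: x=2 → posterior Dirichlet(4, 5/3, 9, 17/5, 11/4)
obs 5: x=1 → posterior Dirichlet(4, 8/3, 9, 17/5, 11/4)
obs 6: x=1 → posterior Dirichlet(4, 11/3, 9, 17/5, 11/4)
obs 7: x=2 → posterior Dirichlet(4, 11/3, 10, 17/5, 11/4)
obs 8: x=4 → posterior Dirichlet(4, 11/3, 10, 17/5, 15/4)
obs 9: x=4 → posterior Dirichlet(4, 11/3, 10, 17/5, 19/4)

540/1249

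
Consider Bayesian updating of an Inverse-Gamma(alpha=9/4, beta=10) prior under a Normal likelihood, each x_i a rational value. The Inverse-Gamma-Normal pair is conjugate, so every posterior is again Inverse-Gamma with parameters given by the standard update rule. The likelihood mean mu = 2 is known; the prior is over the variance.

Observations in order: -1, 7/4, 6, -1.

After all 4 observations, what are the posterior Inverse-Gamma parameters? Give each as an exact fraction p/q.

obs 1: x=-1 → posterior Inverse-Gamma(11/4, 29/2)
obs 2: x=7/4 → posterior Inverse-Gamma(13/4, 465/32)
obs 3: x=6 → posterior Inverse-Gamma(15/4, 721/32)
obs 4: x=-1 → posterior Inverse-Gamma(17/4, 865/32)

alpha=17/4, beta=865/32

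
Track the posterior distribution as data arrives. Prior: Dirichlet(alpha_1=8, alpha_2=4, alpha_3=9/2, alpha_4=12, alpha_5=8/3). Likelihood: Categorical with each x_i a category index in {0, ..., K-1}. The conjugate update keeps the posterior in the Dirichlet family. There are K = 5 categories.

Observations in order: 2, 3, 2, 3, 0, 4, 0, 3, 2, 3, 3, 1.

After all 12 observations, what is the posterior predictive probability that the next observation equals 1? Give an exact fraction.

obs 1: x=2 → posterior Dirichlet(8, 4, 11/2, 12, 8/3)
obs 2: x=3 → posterior Dirichlet(8, 4, 11/2, 13, 8/3)
obs 3: x=2 → posterior Dirichlet(8, 4, 13/2, 13, 8/3)
obs 4: x=3 → posterior Dirichlet(8, 4, 13/2, 14, 8/3)
obs 5: x=0 → posterior Dirichlet(9, 4, 13/2, 14, 8/3)
obs 6: x=4 → posterior Dirichlet(9, 4, 13/2, 14, 11/3)
obs 7: x=0 → posterior Dirichlet(10, 4, 13/2, 14, 11/3)
obs 8: x=3 → posterior Dirichlet(10, 4, 13/2, 15, 11/3)
obs 9: x=2 → posterior Dirichlet(10, 4, 15/2, 15, 11/3)
obs 10: x=3 → posterior Dirichlet(10, 4, 15/2, 16, 11/3)
obs 11: x=3 → posterior Dirichlet(10, 4, 15/2, 17, 11/3)
obs 12: x=1 → posterior Dirichlet(10, 5, 15/2, 17, 11/3)

30/259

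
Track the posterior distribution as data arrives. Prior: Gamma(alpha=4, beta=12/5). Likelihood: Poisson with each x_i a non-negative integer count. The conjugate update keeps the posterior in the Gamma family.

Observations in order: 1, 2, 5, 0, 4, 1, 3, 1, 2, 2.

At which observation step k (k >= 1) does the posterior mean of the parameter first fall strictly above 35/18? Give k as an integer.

obs 1: x=1 → posterior Gamma(5, 17/5)
obs 2: x=2 → posterior Gamma(7, 22/5)
obs 3: x=5 → posterior Gamma(12, 27/5)
obs 4: x=0 → posterior Gamma(12, 32/5)
obs 5: x=4 → posterior Gamma(16, 37/5)
obs 6: x=1 → posterior Gamma(17, 42/5)
obs 7: x=3 → posterior Gamma(20, 47/5)
obs 8: x=1 → posterior Gamma(21, 52/5)
obs 9: x=2 → posterior Gamma(23, 57/5)
obs 10: x=2 → posterior Gamma(25, 62/5)

k = 3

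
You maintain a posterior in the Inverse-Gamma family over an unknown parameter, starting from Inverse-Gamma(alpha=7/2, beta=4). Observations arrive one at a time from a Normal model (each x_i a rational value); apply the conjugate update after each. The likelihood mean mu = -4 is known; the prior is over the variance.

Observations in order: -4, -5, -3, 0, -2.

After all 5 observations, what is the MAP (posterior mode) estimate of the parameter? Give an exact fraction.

obs 1: x=-4 → posterior Inverse-Gamma(4, 4)
obs 2: x=-5 → posterior Inverse-Gamma(9/2, 9/2)
obs 3: x=-3 → posterior Inverse-Gamma(5, 5)
obs 4: x=0 → posterior Inverse-Gamma(11/2, 13)
obs 5: x=-2 → posterior Inverse-Gamma(6, 15)

15/7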